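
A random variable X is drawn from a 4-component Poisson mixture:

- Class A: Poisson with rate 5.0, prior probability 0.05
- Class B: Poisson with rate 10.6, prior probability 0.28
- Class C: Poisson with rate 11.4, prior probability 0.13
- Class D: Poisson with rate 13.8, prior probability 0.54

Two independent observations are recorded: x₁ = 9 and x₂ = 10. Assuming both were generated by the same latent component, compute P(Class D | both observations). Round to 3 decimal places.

P(component k | x) = w_k·f_k(x) / marginal(x), where marginal(x) = Σ_j w_j·f_j(x).
Since both observations come from the same component, the likelihood for component k is f_k(x₁)·f_k(x₂).
  p_A = [e^(−5.0)·5.0^9/9! = 0.0362656] × [0.0181328] = 0.000657596
  p_B = [e^(−10.6)·10.6^9/9! = 0.116003] × [0.122963] = 0.014264
  p_C = [e^(−11.4)·11.4^9/9! = 0.100328] × [0.114374] = 0.011475
  p_D = [e^(−13.8)·13.8^9/9! = 0.0508025] × [0.0701074] = 0.00356163
Weight by the priors:
  w_A·p_A = 0.05 × 0.000657596 = 3.28798e-05
  w_B·p_B = 0.28 × 0.014264 = 0.00399393
  w_C·p_C = 0.13 × 0.011475 = 0.00149175
  w_D·p_D = 0.54 × 0.00356163 = 0.00192328
Sum: 3.28798e-05 + 0.00399393 + 0.00149175 + 0.00192328 = 0.00744184
Responsibility of Class D: 0.00192328 / 0.00744184 ≈ 0.258

0.258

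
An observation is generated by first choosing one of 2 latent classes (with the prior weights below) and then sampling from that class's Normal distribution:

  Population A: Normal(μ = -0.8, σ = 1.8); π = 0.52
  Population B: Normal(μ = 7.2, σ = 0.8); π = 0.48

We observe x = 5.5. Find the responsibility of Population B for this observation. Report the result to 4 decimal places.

0.9900

By Bayes' theorem, P(k | x) = π_k f_k(x) / Σ_j π_j f_j(x).
Normal densities:
  p_A = 0.000484824
  p_B = 0.0521512
Multiply by the mixture weights:
  π_A·p_A = 0.52 × 0.000484824 = 0.000252108
  π_B·p_B = 0.48 × 0.0521512 = 0.0250326
Sum: 0.000252108 + 0.0250326 = 0.0252847
Responsibility of Population B: 0.0250326 / 0.0252847 ≈ 0.9900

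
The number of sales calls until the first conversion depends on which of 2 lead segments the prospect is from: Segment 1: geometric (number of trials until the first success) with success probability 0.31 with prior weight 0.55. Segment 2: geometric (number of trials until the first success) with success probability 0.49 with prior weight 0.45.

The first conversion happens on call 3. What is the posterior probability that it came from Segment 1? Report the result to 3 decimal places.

P(component k | x) = P(Z=k)·f_k(x) / marginal(x), where marginal(x) = Σ_j P(Z=j)·f_j(x).
Component likelihoods at x = 3:
  p_1 = 0.31·(1−0.31)^2 = 0.31·0.4761 = 0.147591
  p_2 = 0.49·(1−0.49)^2 = 0.49·0.2601 = 0.127449
Unnormalised posteriors:
  P(Z=1)·p_1 = 0.55 × 0.147591 = 0.081175
  P(Z=2)·p_2 = 0.45 × 0.127449 = 0.0573521
Sum: 0.081175 + 0.0573521 = 0.138527
P(Segment 1 | 3) = 0.081175 / 0.138527 ≈ 0.586

0.586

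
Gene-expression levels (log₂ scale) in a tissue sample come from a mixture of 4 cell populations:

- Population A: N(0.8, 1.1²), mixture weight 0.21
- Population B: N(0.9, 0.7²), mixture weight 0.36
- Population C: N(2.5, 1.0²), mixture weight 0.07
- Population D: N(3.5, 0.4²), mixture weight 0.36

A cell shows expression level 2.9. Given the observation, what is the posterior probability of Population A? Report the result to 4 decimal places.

0.0779

Posterior ∝ prior × likelihood, so P(k | x) ∝ π_k f_k(x); normalise over all components.
Normal densities:
  f_A = 0.0586268
  f_B = 0.00962014
  f_C = 0.36827
  f_D = 0.323794
Weight by the priors:
  π_A·f_A = 0.21 × 0.0586268 = 0.0123116
  π_B·f_B = 0.36 × 0.00962014 = 0.00346325
  π_C·f_C = 0.07 × 0.36827 = 0.0257789
  π_D·f_D = 0.36 × 0.323794 = 0.116566
Marginal: 0.0123116 + 0.00346325 + 0.0257789 + 0.116566 = 0.15812
P(Population A | data) = 0.0123116 / 0.15812 ≈ 0.0779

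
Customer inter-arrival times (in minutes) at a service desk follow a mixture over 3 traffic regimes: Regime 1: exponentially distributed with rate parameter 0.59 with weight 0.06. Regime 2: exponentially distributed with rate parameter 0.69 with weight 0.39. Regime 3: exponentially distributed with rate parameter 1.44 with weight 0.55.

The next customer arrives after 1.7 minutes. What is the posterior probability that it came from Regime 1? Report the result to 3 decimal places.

0.079

Apply Bayes' rule: the posterior for each component is proportional to its prior times its likelihood at x.
Exponential densities:
  L_1 = 0.216399
  L_2 = 0.213512
  L_3 = 0.124512
Unnormalised posteriors:
  P(Z=1)·L_1 = 0.06 × 0.216399 = 0.0129839
  P(Z=2)·L_2 = 0.39 × 0.213512 = 0.0832696
  P(Z=3)·L_3 = 0.55 × 0.124512 = 0.0684813
Marginal: 0.0129839 + 0.0832696 + 0.0684813 = 0.164735
P(Regime 1 | data) = 0.0129839 / 0.164735 ≈ 0.079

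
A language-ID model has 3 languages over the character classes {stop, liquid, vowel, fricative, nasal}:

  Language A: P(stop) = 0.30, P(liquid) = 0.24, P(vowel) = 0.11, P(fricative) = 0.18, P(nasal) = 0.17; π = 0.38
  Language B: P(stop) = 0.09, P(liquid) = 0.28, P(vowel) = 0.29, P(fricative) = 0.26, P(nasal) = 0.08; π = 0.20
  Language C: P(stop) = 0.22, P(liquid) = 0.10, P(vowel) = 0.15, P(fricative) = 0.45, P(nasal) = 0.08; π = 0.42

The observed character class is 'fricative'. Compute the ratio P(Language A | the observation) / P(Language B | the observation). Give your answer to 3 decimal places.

1.315

Only the two components matter; the odds are (P(Z=i) f_i(x)) / (P(Z=j) f_j(x)).
Categorical probabilities:
  p_A = P(fricative | comp) = 0.18
  p_B = P(fricative | comp) = 0.26
  p_C = P(fricative | comp) = 0.45
Odds = (0.38/0.20) × (0.18/0.26) = 1.9 × 0.692308 ≈ 1.315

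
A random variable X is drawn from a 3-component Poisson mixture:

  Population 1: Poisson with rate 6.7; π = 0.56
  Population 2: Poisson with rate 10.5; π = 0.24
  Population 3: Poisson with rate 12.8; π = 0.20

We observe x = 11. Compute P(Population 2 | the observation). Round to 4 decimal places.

Apply Bayes' rule: the posterior for each component is proportional to its prior times its likelihood at x.
Poisson probabilities:
  f_1 = 0.0376612
  f_2 = 0.117987
  f_3 = 0.104516
Multiply by the mixture weights:
  P(Z=1)·f_1 = 0.56 × 0.0376612 = 0.0210903
  P(Z=2)·f_2 = 0.24 × 0.117987 = 0.0283169
  P(Z=3)·f_3 = 0.20 × 0.104516 = 0.0209033
Normaliser: 0.0210903 + 0.0283169 + 0.0209033 = 0.0703105
Responsibility of Population 2: 0.0283169 / 0.0703105 ≈ 0.4027

0.4027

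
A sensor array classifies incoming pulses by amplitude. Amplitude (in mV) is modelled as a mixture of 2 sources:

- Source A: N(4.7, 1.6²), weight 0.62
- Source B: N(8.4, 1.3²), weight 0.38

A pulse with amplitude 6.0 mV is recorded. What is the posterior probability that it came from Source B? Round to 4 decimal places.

P(component k | x) = π_k·f_k(x) / marginal(x), where marginal(x) = Σ_j π_j·f_j(x).
Evaluate each component's likelihood at the observed value:
  f_A = 0.179242
  f_B = 0.05583
Prior × likelihood for each component:
  π_A·f_A = 0.62 × 0.179242 = 0.11113
  π_B·f_B = 0.38 × 0.05583 = 0.0212154
Normaliser: 0.11113 + 0.0212154 = 0.132345
P(Source B | data) ≈ 0.1603

0.1603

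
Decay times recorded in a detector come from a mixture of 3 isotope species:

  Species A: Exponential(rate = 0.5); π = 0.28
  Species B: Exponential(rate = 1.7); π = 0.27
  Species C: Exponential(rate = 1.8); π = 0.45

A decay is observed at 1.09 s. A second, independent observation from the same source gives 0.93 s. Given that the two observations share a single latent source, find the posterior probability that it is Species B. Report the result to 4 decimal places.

P(component k | x) = π_k·f_k(x) / marginal(x), where marginal(x) = Σ_j π_j·f_j(x).
Since both observations come from the same component, the likelihood for component k is f_k(x₁)·f_k(x₂).
  p_A = [0.5·e^(−0.5·1.09) = 0.5·e^(−0.5450) = 0.289921] × [0.314068] = 0.0910547
  p_B = [1.7·e^(−1.7·1.09) = 1.7·e^(−1.8530) = 0.266502] × [0.349808] = 0.0932246
  p_C = [1.8·e^(−1.8·1.09) = 1.8·e^(−1.9620) = 0.253039] × [0.337492] = 0.0853985
Prior × likelihood for each component:
  π_A·p_A = 0.28 × 0.0910547 = 0.0254953
  π_B·p_B = 0.27 × 0.0932246 = 0.0251706
  π_C·p_C = 0.45 × 0.0853985 = 0.0384293
Marginal: 0.0254953 + 0.0251706 + 0.0384293 = 0.0890953
P(Species B | x₁,x₂) ≈ 0.2825

0.2825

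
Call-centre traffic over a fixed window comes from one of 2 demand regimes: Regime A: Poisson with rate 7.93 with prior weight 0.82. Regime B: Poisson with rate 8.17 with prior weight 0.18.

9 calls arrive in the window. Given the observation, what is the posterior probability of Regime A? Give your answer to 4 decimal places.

0.8158

Posterior ∝ prior × likelihood, so P(k | x) ∝ P(Z=k) f_k(x); normalise over all components.
Evaluate each component's likelihood at the observed value:
  p_A = 0.122953
  p_B = 0.126488
Weight by the priors:
  P(Z=A)·p_A = 0.82 × 0.122953 = 0.100822
  P(Z=B)·p_B = 0.18 × 0.126488 = 0.0227679
Normaliser: 0.100822 + 0.0227679 = 0.12359
P(Regime A | x) = 0.100822 / 0.12359 ≈ 0.8158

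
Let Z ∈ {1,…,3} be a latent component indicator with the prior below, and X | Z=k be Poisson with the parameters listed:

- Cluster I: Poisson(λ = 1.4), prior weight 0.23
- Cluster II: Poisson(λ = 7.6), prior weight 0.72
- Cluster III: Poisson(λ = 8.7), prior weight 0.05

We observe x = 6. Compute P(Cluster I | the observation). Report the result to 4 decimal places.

0.0058

Apply Bayes' rule: the posterior for each component is proportional to its prior times its likelihood at x.
Component likelihoods at x = 6:
  L_I = 0.00257883
  L_II = 0.13394
  L_III = 0.100328
Unnormalised posteriors:
  w_I·L_I = 0.23 × 0.00257883 = 0.000593132
  w_II·L_II = 0.72 × 0.13394 = 0.096437
  w_III·L_III = 0.05 × 0.100328 = 0.00501639
Denominator: 0.000593132 + 0.096437 + 0.00501639 = 0.102046
P(Cluster I | x) = 0.000593132 / 0.102046 ≈ 0.0058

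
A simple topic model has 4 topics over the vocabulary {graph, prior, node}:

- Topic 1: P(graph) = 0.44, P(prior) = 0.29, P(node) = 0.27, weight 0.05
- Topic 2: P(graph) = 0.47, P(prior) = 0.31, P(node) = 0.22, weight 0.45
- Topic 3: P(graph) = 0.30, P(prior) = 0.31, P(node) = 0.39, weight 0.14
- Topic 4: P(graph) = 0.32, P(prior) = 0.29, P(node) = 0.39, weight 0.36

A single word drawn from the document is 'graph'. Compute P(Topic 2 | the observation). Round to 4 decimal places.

0.5413

Posterior ∝ prior × likelihood, so P(k | x) ∝ P(Z=k) f_k(x); normalise over all components.
Categorical probabilities:
  p_1 = P(graph | comp) = 0.44
  p_2 = P(graph | comp) = 0.47
  p_3 = P(graph | comp) = 0.30
  p_4 = P(graph | comp) = 0.32
Prior × likelihood for each component:
  P(Z=1)·p_1 = 0.05 × 0.44 = 0.022
  P(Z=2)·p_2 = 0.45 × 0.47 = 0.2115
  P(Z=3)·p_3 = 0.14 × 0.3 = 0.042
  P(Z=4)·p_4 = 0.36 × 0.32 = 0.1152
Denominator: 0.022 + 0.2115 + 0.042 + 0.1152 = 0.3907
So the posterior for Topic 2 is 0.2115 / 0.3907 ≈ 0.5413.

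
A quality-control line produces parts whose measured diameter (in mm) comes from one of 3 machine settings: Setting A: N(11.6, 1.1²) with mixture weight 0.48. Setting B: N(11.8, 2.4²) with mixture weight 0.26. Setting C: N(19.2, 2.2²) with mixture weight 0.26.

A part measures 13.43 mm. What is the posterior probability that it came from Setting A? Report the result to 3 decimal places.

Apply Bayes' rule: the posterior for each component is proportional to its prior times its likelihood at x.
Component likelihoods at x = 13.43 mm:
  f_A = (1/(1.1·√(2π)))·exp(−(13.43−11.6)²/(2·1.1²)) = 0.362675·exp(-1.38384) = 0.0908912
  f_B = (1/(2.4·√(2π)))·exp(−(13.43−11.8)²/(2·2.4²)) = 0.166226·exp(-0.23063) = 0.131988
  f_C = (1/(2.2·√(2π)))·exp(−(13.43−19.2)²/(2·2.2²)) = 0.181337·exp(-3.43935) = 0.00581831
Weight by the priors:
  π_A·f_A = 0.48 × 0.0908912 = 0.0436278
  π_B·f_B = 0.26 × 0.131988 = 0.034317
  π_C·f_C = 0.26 × 0.00581831 = 0.00151276
Marginal: 0.0436278 + 0.034317 + 0.00151276 = 0.0794575
P(Setting A | 13.43 mm) = 0.0436278 / 0.0794575 ≈ 0.549

0.549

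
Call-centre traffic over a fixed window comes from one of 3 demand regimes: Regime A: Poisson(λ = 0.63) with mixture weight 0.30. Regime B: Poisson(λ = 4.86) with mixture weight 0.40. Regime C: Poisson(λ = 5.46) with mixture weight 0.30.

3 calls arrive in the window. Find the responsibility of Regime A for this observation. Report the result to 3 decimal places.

0.066

P(component k | x) = π_k·f_k(x) / marginal(x), where marginal(x) = Σ_j π_j·f_j(x).
Poisson probabilities:
  p_A = e^(−0.63)·0.63^3/3! = 0.0221955
  p_B = e^(−4.86)·4.86^3/3! = 0.148281
  p_C = e^(−5.46)·5.46^3/3! = 0.115393
Prior × likelihood for each component:
  π_A·p_A = 0.30 × 0.0221955 = 0.00665865
  π_B·p_B = 0.40 × 0.148281 = 0.0593125
  π_C·p_C = 0.30 × 0.115393 = 0.0346178
Denominator: 0.00665865 + 0.0593125 + 0.0346178 = 0.100589
P(Regime A | 3 calls) = 0.00665865 / 0.100589 ≈ 0.066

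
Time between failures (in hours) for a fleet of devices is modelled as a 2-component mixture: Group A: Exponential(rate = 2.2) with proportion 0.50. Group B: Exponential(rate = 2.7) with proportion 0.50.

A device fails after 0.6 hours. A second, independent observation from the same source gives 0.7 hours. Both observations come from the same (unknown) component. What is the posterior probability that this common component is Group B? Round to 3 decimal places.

P(component k | x) = P(Z=k)·f_k(x) / marginal(x), where marginal(x) = Σ_j P(Z=j)·f_j(x).
Since both observations come from the same component, the likelihood for component k is f_k(x₁)·f_k(x₂).
  L_A = [2.2·e^(−2.2·0.6) = 2.2·e^(−1.3200) = 0.587698] × [0.471638] = 0.277181
  L_B = [2.7·e^(−2.7·0.6) = 2.7·e^(−1.6200) = 0.534326] × [0.407894] = 0.217949
Prior × likelihood for each component:
  P(Z=A)·L_A = 0.50 × 0.277181 = 0.13859
  P(Z=B)·L_B = 0.50 × 0.217949 = 0.108974
Sum: 0.13859 + 0.108974 = 0.247565
Responsibility of Group B: 0.108974 / 0.247565 ≈ 0.440

0.440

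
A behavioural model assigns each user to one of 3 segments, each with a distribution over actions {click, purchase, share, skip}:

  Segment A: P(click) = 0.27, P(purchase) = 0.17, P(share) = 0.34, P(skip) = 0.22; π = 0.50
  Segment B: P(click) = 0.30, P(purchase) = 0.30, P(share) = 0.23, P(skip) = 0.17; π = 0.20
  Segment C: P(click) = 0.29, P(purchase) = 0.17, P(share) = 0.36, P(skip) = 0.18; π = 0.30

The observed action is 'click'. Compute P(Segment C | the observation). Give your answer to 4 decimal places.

0.3085

Posterior ∝ prior × likelihood, so P(k | x) ∝ π_k f_k(x); normalise over all components.
Evaluate each component's likelihood at the observed value:
  f_A = 0.27
  f_B = 0.3
  f_C = 0.29
Unnormalised posteriors:
  π_A·f_A = 0.50 × 0.27 = 0.135
  π_B·f_B = 0.20 × 0.3 = 0.06
  π_C·f_C = 0.30 × 0.29 = 0.087
Denominator: 0.135 + 0.06 + 0.087 = 0.282
Responsibility of Segment C: 0.087 / 0.282 ≈ 0.3085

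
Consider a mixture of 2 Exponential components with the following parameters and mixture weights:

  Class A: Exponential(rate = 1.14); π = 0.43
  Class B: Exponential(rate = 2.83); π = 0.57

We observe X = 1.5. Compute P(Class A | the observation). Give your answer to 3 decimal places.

0.793

The responsibility of component k is P(Z=k) f_k(x) divided by Σ_j P(Z=j) f_j(x).
Evaluate each component's likelihood at the observed value:
  f_A = 1.14·e^(−1.14·1.5) = 1.14·e^(−1.7100) = 0.206187
  f_B = 2.83·e^(−2.83·1.5) = 2.83·e^(−4.2450) = 0.0405701
Weight by the priors:
  P(Z=A)·f_A = 0.43 × 0.206187 = 0.0886604
  P(Z=B)·f_B = 0.57 × 0.0405701 = 0.023125
Sum: 0.0886604 + 0.023125 = 0.111785
So the posterior for Class A is 0.0886604 / 0.111785 ≈ 0.793.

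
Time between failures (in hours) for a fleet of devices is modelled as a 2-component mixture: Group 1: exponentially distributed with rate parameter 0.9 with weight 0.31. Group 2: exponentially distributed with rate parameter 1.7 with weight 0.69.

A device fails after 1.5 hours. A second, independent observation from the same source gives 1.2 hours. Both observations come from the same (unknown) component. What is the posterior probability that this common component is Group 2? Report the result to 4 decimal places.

Apply Bayes' rule: the posterior for each component is proportional to its prior times its likelihood at x.
Since both observations come from the same component, the likelihood for component k is f_k(x₁)·f_k(x₂).
  f_1 = [0.9·e^(−0.9·1.5) = 0.9·e^(−1.3500) = 0.233316] × [0.305636] = 0.0713098
  f_2 = [1.7·e^(−1.7·1.5) = 1.7·e^(−2.5500) = 0.132739] × [0.221049] = 0.0293418
Unnormalised posteriors:
  P(Z=1)·f_1 = 0.31 × 0.0713098 = 0.022106
  P(Z=2)·f_2 = 0.69 × 0.0293418 = 0.0202458
Marginal: 0.022106 + 0.0202458 = 0.0423519
P(Group 2 | data) = 0.0202458 / 0.0423519 ≈ 0.4780

0.4780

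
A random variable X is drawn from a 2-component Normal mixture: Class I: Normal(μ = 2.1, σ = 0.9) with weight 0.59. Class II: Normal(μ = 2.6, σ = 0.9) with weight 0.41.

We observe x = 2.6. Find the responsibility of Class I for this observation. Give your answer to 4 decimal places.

By Bayes' theorem, P(k | x) = π_k f_k(x) / Σ_j π_j f_j(x).
Normal densities:
  L_I = (1/(0.9·√(2π)))·exp(−(2.6−2.1)²/(2·0.9²)) = 0.443269·exp(-0.15432) = 0.37988
  L_II = (1/(0.9·√(2π)))·exp(−(2.6−2.6)²/(2·0.9²)) = 0.443269·exp(-0.00000) = 0.443269
Unnormalised posteriors:
  π_I·L_I = 0.59 × 0.37988 = 0.224129
  π_II·L_II = 0.41 × 0.443269 = 0.18174
Marginal: 0.224129 + 0.18174 = 0.40587
P(Class I | x) = 0.224129 / 0.40587 ≈ 0.5522

0.5522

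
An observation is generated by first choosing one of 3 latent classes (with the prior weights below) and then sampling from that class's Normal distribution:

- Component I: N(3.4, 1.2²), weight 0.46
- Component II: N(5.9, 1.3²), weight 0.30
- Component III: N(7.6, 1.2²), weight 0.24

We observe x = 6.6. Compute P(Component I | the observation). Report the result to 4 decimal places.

0.0311

Posterior ∝ prior × likelihood, so P(k | x) ∝ π_k f_k(x); normalise over all components.
Evaluate each component's likelihood at the observed value:
  f_I = 0.00949666
  f_II = 0.265465
  f_III = 0.234927
Multiply by the mixture weights:
  π_I·f_I = 0.46 × 0.00949666 = 0.00436846
  π_II·f_II = 0.30 × 0.265465 = 0.0796394
  π_III·f_III = 0.24 × 0.234927 = 0.0563824
Normaliser: 0.00436846 + 0.0796394 + 0.0563824 = 0.14039
P(Component I | data) = 0.00436846 / 0.14039 ≈ 0.0311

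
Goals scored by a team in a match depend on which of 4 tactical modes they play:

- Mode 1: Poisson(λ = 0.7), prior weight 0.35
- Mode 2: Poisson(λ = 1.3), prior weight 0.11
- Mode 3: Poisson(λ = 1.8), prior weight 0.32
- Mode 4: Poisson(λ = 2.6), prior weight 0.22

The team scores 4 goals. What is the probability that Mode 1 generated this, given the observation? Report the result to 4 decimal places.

0.0292

Posterior ∝ prior × likelihood, so P(k | x) ∝ π_k f_k(x); normalise over all components.
Poisson probabilities:
  L_1 = 0.00496792
  L_2 = 0.0324324
  L_3 = 0.0723017
  L_4 = 0.141422
Weight by the priors:
  π_1·L_1 = 0.35 × 0.00496792 = 0.00173877
  π_2·L_2 = 0.11 × 0.0324324 = 0.00356757
  π_3·L_3 = 0.32 × 0.0723017 = 0.0231366
  π_4·L_4 = 0.22 × 0.141422 = 0.0311128
Denominator: 0.00173877 + 0.00356757 + 0.0231366 + 0.0311128 = 0.0595557
P(Mode 1 | the observation) = 0.00173877 / 0.0595557 ≈ 0.0292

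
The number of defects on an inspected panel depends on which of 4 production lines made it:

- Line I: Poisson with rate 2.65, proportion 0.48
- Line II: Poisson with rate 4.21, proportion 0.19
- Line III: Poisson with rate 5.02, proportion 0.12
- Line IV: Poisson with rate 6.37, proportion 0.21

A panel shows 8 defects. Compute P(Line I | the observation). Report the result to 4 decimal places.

P(component k | x) = π_k·f_k(x) / marginal(x), where marginal(x) = Σ_j π_j·f_j(x).
Evaluate each component's likelihood at the observed value:
  f_I = e^(−2.65)·2.65^8/8! = 0.00426154
  f_II = e^(−4.21)·4.21^8/8! = 0.0363376
  f_III = e^(−5.02)·5.02^8/8! = 0.0660619
  f_IV = e^(−6.37)·6.37^8/8! = 0.115117
Weight by the priors:
  π_I·f_I = 0.48 × 0.00426154 = 0.00204554
  π_II·f_II = 0.19 × 0.0363376 = 0.00690415
  π_III·f_III = 0.12 × 0.0660619 = 0.00792743
  π_IV·f_IV = 0.21 × 0.115117 = 0.0241745
Evidence: 0.00204554 + 0.00690415 + 0.00792743 + 0.0241745 = 0.0410517
P(Line I | data) ≈ 0.0498

0.0498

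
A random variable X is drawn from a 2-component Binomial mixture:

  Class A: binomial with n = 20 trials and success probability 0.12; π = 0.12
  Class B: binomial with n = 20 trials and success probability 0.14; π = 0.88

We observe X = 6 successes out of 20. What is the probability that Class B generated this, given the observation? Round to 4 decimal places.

By Bayes' theorem, P(k | x) = w_k f_k(x) / Σ_j w_j f_j(x).
Binomial probabilities:
  p_A = C(20,6)·0.12^6·0.88^14 = 38760·2.98598e-06·0.167016 = 0.0193299
  p_B = C(20,6)·0.14^6·0.86^14 = 38760·7.52954e-06·0.121054 = 0.0353289
Unnormalised posteriors:
  w_A·p_A = 0.12 × 0.0193299 = 0.00231958
  w_B·p_B = 0.88 × 0.0353289 = 0.0310894
Marginal: 0.00231958 + 0.0310894 = 0.033409
So the posterior for Class B is 0.0310894 / 0.033409 ≈ 0.9306.

0.9306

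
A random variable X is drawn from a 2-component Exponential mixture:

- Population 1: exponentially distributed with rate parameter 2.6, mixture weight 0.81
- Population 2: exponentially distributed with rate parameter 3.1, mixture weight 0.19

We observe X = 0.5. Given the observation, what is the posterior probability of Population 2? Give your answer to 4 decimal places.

Apply Bayes' rule: the posterior for each component is proportional to its prior times its likelihood at x.
Component likelihoods at x = 0.5:
  p_1 = 2.6·e^(−2.6·0.5) = 2.6·e^(−1.3000) = 0.708583
  p_2 = 3.1·e^(−3.1·0.5) = 3.1·e^(−1.5500) = 0.657969
Multiply by the mixture weights:
  w_1·p_1 = 0.81 × 0.708583 = 0.573952
  w_2·p_2 = 0.19 × 0.657969 = 0.125014
Evidence: 0.573952 + 0.125014 = 0.698966
P(Population 2 | 0.5) ≈ 0.1789

0.1789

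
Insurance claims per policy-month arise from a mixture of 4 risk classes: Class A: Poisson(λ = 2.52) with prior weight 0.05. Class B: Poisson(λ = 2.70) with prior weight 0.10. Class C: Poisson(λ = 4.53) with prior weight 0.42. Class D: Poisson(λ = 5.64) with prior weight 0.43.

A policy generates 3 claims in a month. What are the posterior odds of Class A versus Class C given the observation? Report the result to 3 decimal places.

0.153

The posterior odds equal the prior odds times the likelihood ratio: (P(Z=i)/P(Z=j))·(f_i(x)/f_j(x)).
Component likelihoods at x = 3 claims:
  p_A = 0.214599
  p_B = 0.220468
  p_C = 0.167028
  p_D = 0.106234
Odds = (0.05/0.42) × (0.214599/0.167028) = 0.119048 × 1.28481 ≈ 0.153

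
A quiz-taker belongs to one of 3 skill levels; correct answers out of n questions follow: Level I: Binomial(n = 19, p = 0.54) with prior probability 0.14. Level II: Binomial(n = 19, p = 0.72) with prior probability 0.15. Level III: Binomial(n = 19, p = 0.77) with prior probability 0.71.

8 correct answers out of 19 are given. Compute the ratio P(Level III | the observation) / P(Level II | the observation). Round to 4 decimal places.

Only the two components matter; the odds are (π_i f_i(x)) / (π_j f_j(x)).
Evaluate each component's likelihood at the observed value:
  f_I = C(19,8)·0.54^8·0.46^11 = 75582·0.0072302·0.000195135 = 0.106636
  f_II = C(19,8)·0.72^8·0.28^11 = 75582·0.0722204·8.29351e-07 = 0.00452706
  f_III = C(19,8)·0.77^8·0.23^11 = 75582·0.123574·9.5281e-08 = 0.000889919
0.000631842 / 0.00067906 ≈ 0.9305

0.9305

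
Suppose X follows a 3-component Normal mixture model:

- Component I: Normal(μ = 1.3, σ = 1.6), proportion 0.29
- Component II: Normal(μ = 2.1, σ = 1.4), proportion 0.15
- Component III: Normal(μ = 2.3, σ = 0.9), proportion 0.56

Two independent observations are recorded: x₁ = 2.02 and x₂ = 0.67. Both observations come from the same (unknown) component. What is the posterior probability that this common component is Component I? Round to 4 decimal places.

0.3537

P(component k | x) = π_k·f_k(x) / marginal(x), where marginal(x) = Σ_j π_j·f_j(x).
Since both observations come from the same component, the likelihood for component k is f_k(x₁)·f_k(x₂).
  f_I = [(1/(1.6·√(2π)))·exp(−(2.02−1.3)²/(2·1.6²)) = 0.249339·exp(-0.10125) = 0.225329] × [0.23074] = 0.0519926
  f_II = [(1/(1.4·√(2π)))·exp(−(2.02−2.1)²/(2·1.4²)) = 0.284959·exp(-0.00163) = 0.284494] × [0.169133] = 0.0481174
  f_III = [(1/(0.9·√(2π)))·exp(−(2.02−2.3)²/(2·0.9²)) = 0.443269·exp(-0.04840) = 0.422328] × [0.0859801] = 0.0363118
Weight by the priors:
  π_I·f_I = 0.29 × 0.0519926 = 0.0150779
  π_II·f_II = 0.15 × 0.0481174 = 0.0072176
  π_III·f_III = 0.56 × 0.0363118 = 0.0203346
Denominator: 0.0150779 + 0.0072176 + 0.0203346 = 0.0426301
P(Component I | x) ≈ 0.3537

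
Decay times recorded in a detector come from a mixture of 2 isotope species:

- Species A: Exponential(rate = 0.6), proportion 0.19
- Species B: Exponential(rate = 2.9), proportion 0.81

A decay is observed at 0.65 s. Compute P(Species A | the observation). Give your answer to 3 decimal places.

The responsibility of component k is π_k f_k(x) divided by Σ_j π_j f_j(x).
Evaluate each component's likelihood at the observed value:
  L_A = 0.406234
  L_B = 0.440304
Unnormalised posteriors:
  π_A·L_A = 0.19 × 0.406234 = 0.0771845
  π_B·L_B = 0.81 × 0.440304 = 0.356646
Marginal: 0.0771845 + 0.356646 = 0.433831
P(Species A | the observation) = 0.0771845 / 0.433831 ≈ 0.178

0.178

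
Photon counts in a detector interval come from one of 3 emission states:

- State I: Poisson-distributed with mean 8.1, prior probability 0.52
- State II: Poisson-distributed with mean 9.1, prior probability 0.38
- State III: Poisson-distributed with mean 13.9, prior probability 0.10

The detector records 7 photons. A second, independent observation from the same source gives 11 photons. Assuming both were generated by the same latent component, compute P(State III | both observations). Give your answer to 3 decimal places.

P(component k | x) = w_k·f_k(x) / marginal(x), where marginal(x) = Σ_j w_j·f_j(x).
Since both observations come from the same component, the likelihood for component k is f_k(x₁)·f_k(x₂).
  f_I = [0.137778] × [0.0748849] = 0.0103175
  f_II = [0.114493] × [0.0991334] = 0.0113501
  f_III = [0.0182802] × [0.0861616] = 0.00157505
Prior × likelihood for each component:
  w_I·f_I = 0.52 × 0.0103175 = 0.00536509
  w_II·f_II = 0.38 × 0.0113501 = 0.00431303
  w_III·f_III = 0.10 × 0.00157505 = 0.000157505
Denominator: 0.00536509 + 0.00431303 + 0.000157505 = 0.00983563
P(State III | x) = 0.000157505 / 0.00983563 ≈ 0.016

0.016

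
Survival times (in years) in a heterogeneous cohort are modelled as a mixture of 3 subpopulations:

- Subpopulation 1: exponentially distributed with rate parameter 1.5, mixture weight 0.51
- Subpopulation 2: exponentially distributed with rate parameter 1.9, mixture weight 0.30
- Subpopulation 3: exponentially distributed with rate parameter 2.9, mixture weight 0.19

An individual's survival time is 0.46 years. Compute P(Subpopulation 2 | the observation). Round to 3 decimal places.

0.310

The responsibility of component k is w_k f_k(x) divided by Σ_j w_j f_j(x).
Evaluate each component's likelihood at the observed value:
  f_1 = 1.5·e^(−1.5·0.46) = 1.5·e^(−0.6900) = 0.752364
  f_2 = 1.9·e^(−1.9·0.46) = 1.9·e^(−0.8740) = 0.79283
  f_3 = 2.9·e^(−2.9·0.46) = 2.9·e^(−1.3340) = 0.763922
Prior × likelihood for each component:
  w_1·f_1 = 0.51 × 0.752364 = 0.383706
  w_2·f_2 = 0.30 × 0.79283 = 0.237849
  w_3·f_3 = 0.19 × 0.763922 = 0.145145
Sum: 0.383706 + 0.237849 + 0.145145 = 0.7667
P(Subpopulation 2 | the observation) = 0.237849 / 0.7667 ≈ 0.310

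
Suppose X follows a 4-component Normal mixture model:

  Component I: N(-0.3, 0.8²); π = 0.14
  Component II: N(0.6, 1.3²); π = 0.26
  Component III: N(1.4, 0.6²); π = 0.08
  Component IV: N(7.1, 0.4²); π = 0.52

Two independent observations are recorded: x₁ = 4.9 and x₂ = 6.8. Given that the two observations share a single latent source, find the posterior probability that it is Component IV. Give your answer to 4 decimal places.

Apply Bayes' rule: the posterior for each component is proportional to its prior times its likelihood at x.
Since both observations come from the same component, the likelihood for component k is f_k(x₁)·f_k(x₂).
  p_I = [3.33695e-10] × [3.92719e-18] = 1.31048e-27
  p_II = [0.0012918] × [3.53045e-06] = 4.56065e-09
  p_III = [2.71469e-08] × [1.7133e-18] = 4.65107e-26
  p_IV = [2.69244e-07] × [0.752844] = 2.02699e-07
Weight by the priors:
  w_I·p_I = 0.14 × 1.31048e-27 = 1.83467e-28
  w_II·p_II = 0.26 × 4.56065e-09 = 1.18577e-09
  w_III·p_III = 0.08 × 4.65107e-26 = 3.72086e-27
  w_IV·p_IV = 0.52 × 2.02699e-07 = 1.05403e-07
Marginal: 1.83467e-28 + 1.18577e-09 + 3.72086e-27 + 1.05403e-07 = 1.06589e-07
So the posterior for Component IV is 1.05403e-07 / 1.06589e-07 ≈ 0.9889.

0.9889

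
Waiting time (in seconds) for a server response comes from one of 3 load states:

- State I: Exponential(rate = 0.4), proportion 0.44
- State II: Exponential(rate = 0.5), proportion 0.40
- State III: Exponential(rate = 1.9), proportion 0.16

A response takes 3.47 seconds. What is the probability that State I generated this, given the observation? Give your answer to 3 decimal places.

0.552

By Bayes' theorem, P(k | x) = π_k f_k(x) / Σ_j π_j f_j(x).
Evaluate each component's likelihood at the observed value:
  f_I = 0.4·e^(−0.4·3.47) = 0.4·e^(−1.3880) = 0.0998296
  f_II = 0.5·e^(−0.5·3.47) = 0.5·e^(−1.7350) = 0.0882001
  f_III = 1.9·e^(−1.9·3.47) = 1.9·e^(−6.5930) = 0.00260286
Prior × likelihood for each component:
  π_I·f_I = 0.44 × 0.0998296 = 0.043925
  π_II·f_II = 0.40 × 0.0882001 = 0.03528
  π_III·f_III = 0.16 × 0.00260286 = 0.000416457
Sum: 0.043925 + 0.03528 + 0.000416457 = 0.0796215
P(State I | data) ≈ 0.552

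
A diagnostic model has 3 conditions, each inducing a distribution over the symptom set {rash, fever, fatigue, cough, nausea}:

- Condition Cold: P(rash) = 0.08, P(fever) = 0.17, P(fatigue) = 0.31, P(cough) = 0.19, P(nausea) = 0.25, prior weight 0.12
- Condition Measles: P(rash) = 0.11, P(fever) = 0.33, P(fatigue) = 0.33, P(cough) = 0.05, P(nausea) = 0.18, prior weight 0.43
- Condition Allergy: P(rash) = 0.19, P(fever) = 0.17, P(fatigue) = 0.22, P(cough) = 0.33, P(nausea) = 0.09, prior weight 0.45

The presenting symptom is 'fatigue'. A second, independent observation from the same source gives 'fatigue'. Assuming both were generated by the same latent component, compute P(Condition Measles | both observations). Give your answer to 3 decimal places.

0.584

By Bayes' theorem, P(k | x) = w_k f_k(x) / Σ_j w_j f_j(x).
Since both observations come from the same component, the likelihood for component k is f_k(x₁)·f_k(x₂).
  p_Cold = [0.31] × [0.31] = 0.0961
  p_Measles = [0.33] × [0.33] = 0.1089
  p_Allergy = [0.22] × [0.22] = 0.0484
Prior × likelihood for each component:
  w_Cold·p_Cold = 0.12 × 0.0961 = 0.011532
  w_Measles·p_Measles = 0.43 × 0.1089 = 0.046827
  w_Allergy·p_Allergy = 0.45 × 0.0484 = 0.02178
Evidence: 0.011532 + 0.046827 + 0.02178 = 0.080139
Responsibility of Condition Measles: 0.046827 / 0.080139 ≈ 0.584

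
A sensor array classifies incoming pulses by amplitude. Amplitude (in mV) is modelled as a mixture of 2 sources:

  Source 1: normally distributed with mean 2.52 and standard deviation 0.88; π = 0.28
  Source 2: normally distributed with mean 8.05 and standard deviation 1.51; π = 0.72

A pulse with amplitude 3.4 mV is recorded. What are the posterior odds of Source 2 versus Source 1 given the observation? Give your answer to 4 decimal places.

0.0216

Since P(k|x) ∝ π_k f_k(x), the posterior odds are π_i f_i(x) / (π_j f_j(x)).
Normal densities:
  L_1 = (1/(0.88·√(2π)))·exp(−(3.4−2.52)²/(2·0.88²)) = 0.453344·exp(-0.50000) = 0.274967
  L_2 = (1/(1.51·√(2π)))·exp(−(3.4−8.05)²/(2·1.51²)) = 0.264200·exp(-4.74157) = 0.00230513
0.0016597 / 0.0769907 ≈ 0.0216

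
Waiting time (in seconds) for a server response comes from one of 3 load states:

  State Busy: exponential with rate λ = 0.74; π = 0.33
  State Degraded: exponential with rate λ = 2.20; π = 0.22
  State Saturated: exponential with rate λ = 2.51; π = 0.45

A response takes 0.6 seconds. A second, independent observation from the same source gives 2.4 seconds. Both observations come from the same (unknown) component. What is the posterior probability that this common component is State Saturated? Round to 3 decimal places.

0.067

Posterior ∝ prior × likelihood, so P(k | x) ∝ P(Z=k) f_k(x); normalise over all components.
Since both observations come from the same component, the likelihood for component k is f_k(x₁)·f_k(x₂).
  f_Busy = [0.74·e^(−0.74·0.6) = 0.74·e^(−0.4440) = 0.474684] × [0.125292] = 0.0594743
  f_Degraded = [2.20·e^(−2.20·0.6) = 2.20·e^(−1.3200) = 0.587698] × [0.0112033] = 0.00658418
  f_Saturated = [2.51·e^(−2.51·0.6) = 2.51·e^(−1.5060) = 0.556706] × [0.00607413] = 0.0033815
Weight by the priors:
  P(Z=Busy)·f_Busy = 0.33 × 0.0594743 = 0.0196265
  P(Z=Degraded)·f_Degraded = 0.22 × 0.00658418 = 0.00144852
  P(Z=Saturated)·f_Saturated = 0.45 × 0.0033815 = 0.00152168
Evidence: 0.0196265 + 0.00144852 + 0.00152168 = 0.0225967
Responsibility of State Saturated: 0.00152168 / 0.0225967 ≈ 0.067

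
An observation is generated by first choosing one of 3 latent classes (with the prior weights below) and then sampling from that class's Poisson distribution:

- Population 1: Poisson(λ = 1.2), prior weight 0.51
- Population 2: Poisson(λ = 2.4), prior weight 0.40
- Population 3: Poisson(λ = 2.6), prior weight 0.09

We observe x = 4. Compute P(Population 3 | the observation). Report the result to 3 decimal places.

By Bayes' theorem, P(k | x) = P(Z=k) f_k(x) / Σ_j P(Z=j) f_j(x).
Evaluate each component's likelihood at the observed value:
  f_1 = e^(−1.2)·1.2^4/4! = 0.0260232
  f_2 = e^(−2.4)·2.4^4/4! = 0.125408
  f_3 = e^(−2.6)·2.6^4/4! = 0.141422
Weight by the priors:
  P(Z=1)·f_1 = 0.51 × 0.0260232 = 0.0132718
  P(Z=2)·f_2 = 0.40 × 0.125408 = 0.0501634
  P(Z=3)·f_3 = 0.09 × 0.141422 = 0.012728
Marginal: 0.0132718 + 0.0501634 + 0.012728 = 0.0761632
So the posterior for Population 3 is 0.012728 / 0.0761632 ≈ 0.167.

0.167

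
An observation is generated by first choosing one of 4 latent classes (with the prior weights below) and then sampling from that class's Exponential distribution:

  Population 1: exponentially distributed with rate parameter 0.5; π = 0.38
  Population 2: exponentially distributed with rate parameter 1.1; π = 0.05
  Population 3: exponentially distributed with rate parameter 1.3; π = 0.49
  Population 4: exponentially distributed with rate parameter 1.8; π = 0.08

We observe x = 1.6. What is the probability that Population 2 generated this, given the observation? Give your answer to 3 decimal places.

P(component k | x) = π_k·f_k(x) / marginal(x), where marginal(x) = Σ_j π_j·f_j(x).
Exponential densities:
  f_1 = 0.224664
  f_2 = 0.189249
  f_3 = 0.162409
  f_4 = 0.101043
Unnormalised posteriors:
  π_1·f_1 = 0.38 × 0.224664 = 0.0853725
  π_2·f_2 = 0.05 × 0.189249 = 0.00946247
  π_3·f_3 = 0.49 × 0.162409 = 0.0795805
  π_4·f_4 = 0.08 × 0.101043 = 0.00808341
Normaliser: 0.0853725 + 0.00946247 + 0.0795805 + 0.00808341 = 0.182499
P(Population 2 | 1.6) = 0.00946247 / 0.182499 ≈ 0.052

0.052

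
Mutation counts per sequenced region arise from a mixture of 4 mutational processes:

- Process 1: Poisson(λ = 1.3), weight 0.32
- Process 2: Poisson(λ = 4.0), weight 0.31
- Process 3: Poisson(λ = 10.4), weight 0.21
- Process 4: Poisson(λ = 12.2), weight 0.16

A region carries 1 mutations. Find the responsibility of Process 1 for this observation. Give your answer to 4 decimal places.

0.8326

Posterior ∝ prior × likelihood, so P(k | x) ∝ w_k f_k(x); normalise over all components.
Poisson probabilities:
  L_1 = 0.354291
  L_2 = 0.0732626
  L_3 = 0.000316498
  L_4 = 6.13716e-05
Prior × likelihood for each component:
  w_1·L_1 = 0.32 × 0.354291 = 0.113373
  w_2·L_2 = 0.31 × 0.0732626 = 0.0227114
  w_3·L_3 = 0.21 × 0.000316498 = 6.64645e-05
  w_4·L_4 = 0.16 × 6.13716e-05 = 9.81945e-06
Marginal: 0.113373 + 0.0227114 + 6.64645e-05 + 9.81945e-06 = 0.136161
P(Process 1 | x) = 0.113373 / 0.136161 ≈ 0.8326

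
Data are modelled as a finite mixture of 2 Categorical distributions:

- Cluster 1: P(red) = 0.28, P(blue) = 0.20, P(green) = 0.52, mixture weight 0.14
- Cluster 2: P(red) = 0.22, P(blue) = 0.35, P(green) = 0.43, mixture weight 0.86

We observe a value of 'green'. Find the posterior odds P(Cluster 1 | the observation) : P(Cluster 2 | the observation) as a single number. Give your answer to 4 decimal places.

0.1969

The posterior odds equal the prior odds times the likelihood ratio: (P(Z=i)/P(Z=j))·(f_i(x)/f_j(x)).
Categorical probabilities:
  f_1 = 0.52
  f_2 = 0.43
Posterior odds = (P(Z=1)·f_1) / (P(Z=2)·f_2) = (0.14·0.52) / (0.86·0.43) = 0.0728 / 0.3698 ≈ 0.1969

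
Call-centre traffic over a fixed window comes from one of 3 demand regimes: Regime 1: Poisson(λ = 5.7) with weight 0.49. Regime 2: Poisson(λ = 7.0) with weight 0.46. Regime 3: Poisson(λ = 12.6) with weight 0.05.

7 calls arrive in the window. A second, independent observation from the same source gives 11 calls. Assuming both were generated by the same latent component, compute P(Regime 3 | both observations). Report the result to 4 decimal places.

0.0414

By Bayes' theorem, P(k | x) = P(Z=k) f_k(x) / Σ_j P(Z=j) f_j(x).
Since both observations come from the same component, the likelihood for component k is f_k(x₁)·f_k(x₂).
  f_1 = [0.129782] × [0.0172977] = 0.00224494
  f_2 = [0.149003] × [0.0451712] = 0.00673063
  f_3 = [0.0337328] × [0.107352] = 0.00362128
Multiply by the mixture weights:
  P(Z=1)·f_1 = 0.49 × 0.00224494 = 0.00110002
  P(Z=2)·f_2 = 0.46 × 0.00673063 = 0.00309609
  P(Z=3)·f_3 = 0.05 × 0.00362128 = 0.000181064
Marginal: 0.00110002 + 0.00309609 + 0.000181064 = 0.00437717
P(Regime 3 | x₁,x₂) = 0.000181064 / 0.00437717 ≈ 0.0414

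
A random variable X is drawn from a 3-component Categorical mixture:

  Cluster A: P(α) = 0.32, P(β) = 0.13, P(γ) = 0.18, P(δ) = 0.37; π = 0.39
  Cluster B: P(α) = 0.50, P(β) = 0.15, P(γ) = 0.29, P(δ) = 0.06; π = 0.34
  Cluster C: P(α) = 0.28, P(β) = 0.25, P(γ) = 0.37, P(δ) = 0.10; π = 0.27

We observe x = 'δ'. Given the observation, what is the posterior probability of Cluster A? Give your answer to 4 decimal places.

By Bayes' theorem, P(k | x) = P(Z=k) f_k(x) / Σ_j P(Z=j) f_j(x).
Component likelihoods at x = 'δ':
  p_A = 0.37
  p_B = 0.06
  p_C = 0.1
Multiply by the mixture weights:
  P(Z=A)·p_A = 0.39 × 0.37 = 0.1443
  P(Z=B)·p_B = 0.34 × 0.06 = 0.0204
  P(Z=C)·p_C = 0.27 × 0.1 = 0.027
Marginal: 0.1443 + 0.0204 + 0.027 = 0.1917
P(Cluster A | 'δ') ≈ 0.7527

0.7527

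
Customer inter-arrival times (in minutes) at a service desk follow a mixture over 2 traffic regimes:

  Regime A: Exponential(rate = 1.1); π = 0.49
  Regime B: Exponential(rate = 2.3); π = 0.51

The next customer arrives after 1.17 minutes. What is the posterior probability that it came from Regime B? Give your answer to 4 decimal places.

By Bayes' theorem, P(k | x) = w_k f_k(x) / Σ_j w_j f_j(x).
Component likelihoods at x = 1.17 minutes:
  L_A = 1.1·e^(−1.1·1.17) = 1.1·e^(−1.2870) = 0.303708
  L_B = 2.3·e^(−2.3·1.17) = 2.3·e^(−2.6910) = 0.15597
Weight by the priors:
  w_A·L_A = 0.49 × 0.303708 = 0.148817
  w_B·L_B = 0.51 × 0.15597 = 0.0795448
Normaliser: 0.148817 + 0.0795448 = 0.228361
Responsibility of Regime B: 0.0795448 / 0.228361 ≈ 0.3483

0.3483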